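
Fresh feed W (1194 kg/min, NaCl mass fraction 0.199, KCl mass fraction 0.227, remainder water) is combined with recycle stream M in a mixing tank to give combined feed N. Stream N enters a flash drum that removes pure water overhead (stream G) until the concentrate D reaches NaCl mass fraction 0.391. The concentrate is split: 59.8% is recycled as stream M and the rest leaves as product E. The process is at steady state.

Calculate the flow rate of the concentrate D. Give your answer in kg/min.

Overall NaCl balance (none leaves overhead): NaCl in fresh feed = NaCl in product, i.e. 1194×0.199 = (1−0.598)·D·0.391.
D = 237.61/(0.391×0.402) = 1511.7 kg/min.

1512 kg/min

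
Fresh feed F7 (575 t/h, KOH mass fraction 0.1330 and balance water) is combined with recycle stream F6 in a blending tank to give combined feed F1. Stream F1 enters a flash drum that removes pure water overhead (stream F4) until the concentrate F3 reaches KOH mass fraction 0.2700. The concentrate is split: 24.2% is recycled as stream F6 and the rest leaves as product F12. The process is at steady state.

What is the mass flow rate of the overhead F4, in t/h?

Overall KOH balance (none leaves overhead): KOH in fresh feed = KOH in product, i.e. 575×0.133 = (1−0.242)·F3·0.270.
F3 = 76.475/(0.270×0.758) = 373.67 t/h.
Recycle F6 = 0.242×373.67 = 90.428 t/h.
Combined feed F1 = 575 + 90.428 = 665.43 t/h.
Overhead F4 = F1 − F3 = 665.43 − 373.67 = 291.76 t/h.

291.8 t/h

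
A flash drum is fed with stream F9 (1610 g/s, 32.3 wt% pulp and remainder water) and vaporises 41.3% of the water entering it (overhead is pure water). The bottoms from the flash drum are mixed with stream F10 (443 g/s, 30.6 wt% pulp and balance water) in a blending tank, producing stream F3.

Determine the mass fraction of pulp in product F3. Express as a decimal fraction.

0.409

Vapour removed = 0.413×0.677×1610 = 450.16 g/s; concentrate = 1159.8 g/s.
pulp reaching the mixer = 520.03 (from concentrate) + 443×0.306 = 655.59 g/s.
Product flow = 1159.8 + 443 = 1602.8 g/s; pulp fraction = 0.409.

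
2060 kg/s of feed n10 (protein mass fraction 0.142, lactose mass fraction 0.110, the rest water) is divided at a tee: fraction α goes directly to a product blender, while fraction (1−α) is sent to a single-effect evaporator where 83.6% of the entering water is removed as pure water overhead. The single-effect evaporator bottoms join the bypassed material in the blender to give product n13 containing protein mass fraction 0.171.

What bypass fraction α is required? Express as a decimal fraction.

All 2060×0.142 = 292.52 kg/s of protein reaches n13, so n13 = 292.52/0.171 = 1710.6 kg/s and vapour = 349.36 kg/s.
The evaporator receives (1−α)·2060 of feed at 0.748 water and removes 0.836 of that water:
0.836×0.748×(1−α)×2060 = 349.36
(1−α) = 349.36/1288.2 = 0.2712;  α = 0.7288.

0.729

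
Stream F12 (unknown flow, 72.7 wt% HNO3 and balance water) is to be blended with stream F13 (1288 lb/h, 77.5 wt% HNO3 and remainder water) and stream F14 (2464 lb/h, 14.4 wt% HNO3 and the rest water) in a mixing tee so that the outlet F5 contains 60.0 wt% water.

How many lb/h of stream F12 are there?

451.9 lb/h

Let F12 be the unknown flow. Total out = 3752 + F12.
water balance: 2399 + 0.273·F12 = 0.600·(3752 + F12)
(0.273 − 0.600)·F12 = 0.600×3752 − 2399 = -147.78
F12 = -147.78 / -0.327 = 451.94 lb/h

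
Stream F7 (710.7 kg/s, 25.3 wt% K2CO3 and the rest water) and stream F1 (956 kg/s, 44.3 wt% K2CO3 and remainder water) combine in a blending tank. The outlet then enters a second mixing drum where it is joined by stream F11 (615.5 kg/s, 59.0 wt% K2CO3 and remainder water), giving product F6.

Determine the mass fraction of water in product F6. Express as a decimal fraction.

Overall, product flow = 2282.2 kg/s.
water in = 710.7×0.747 + 956×0.557 + 615.5×0.410 = 1315.7 kg/s.
water fraction in F6 = 0.5765.

0.5765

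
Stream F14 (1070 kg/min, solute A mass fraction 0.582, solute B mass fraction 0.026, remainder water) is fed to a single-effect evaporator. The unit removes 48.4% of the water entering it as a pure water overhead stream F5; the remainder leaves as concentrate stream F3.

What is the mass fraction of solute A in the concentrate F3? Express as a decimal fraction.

0.718

solute A is not removed: 1070×0.582 = 622.74 kg/min of solute A enters F3.
water entering = 1070×0.392 = 419.44 kg/min; overhead removed = 0.484×419.44 = 203.01 kg/min.
Concentrate = 1070 − 203.01 = 866.99 kg/min.
Mass fraction = 622.74/866.99 = 0.718.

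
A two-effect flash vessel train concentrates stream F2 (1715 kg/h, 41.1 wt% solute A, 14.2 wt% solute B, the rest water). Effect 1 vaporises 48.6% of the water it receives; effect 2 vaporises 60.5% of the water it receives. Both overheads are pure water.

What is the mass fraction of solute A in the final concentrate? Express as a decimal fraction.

0.638

water in feed = 1715×0.447 = 766.61 kg/h.
After stage 1: water left = (1−0.486)×766.61 = 394.03; stream total = 1342.4 kg/h.
After stage 2: water left = (1−0.605)×394.03 = 155.64; final concentrate = 1104 kg/h.
solute A fraction = 704.87/1104 = 0.638.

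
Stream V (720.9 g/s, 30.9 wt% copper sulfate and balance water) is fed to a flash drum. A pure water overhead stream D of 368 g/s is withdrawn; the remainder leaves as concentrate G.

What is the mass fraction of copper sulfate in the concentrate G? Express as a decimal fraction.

copper sulfate is not removed: 720.9×0.309 = 222.76 g/s of copper sulfate enters G.
Concentrate = 720.9 − 368 = 352.9 g/s.
Mass fraction = 222.76/352.9 = 0.631.

0.631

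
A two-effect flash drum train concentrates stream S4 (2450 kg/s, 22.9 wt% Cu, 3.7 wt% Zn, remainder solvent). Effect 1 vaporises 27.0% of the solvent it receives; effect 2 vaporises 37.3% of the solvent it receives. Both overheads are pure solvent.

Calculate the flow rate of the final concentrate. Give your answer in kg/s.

solvent in feed = 2450×0.734 = 1798.3 kg/s.
After stage 1: solvent left = (1−0.270)×1798.3 = 1312.8; stream total = 1964.5 kg/s.
After stage 2: solvent left = (1−0.373)×1312.8 = 823.1; final concentrate = 1474.8 kg/s.

1475 kg/s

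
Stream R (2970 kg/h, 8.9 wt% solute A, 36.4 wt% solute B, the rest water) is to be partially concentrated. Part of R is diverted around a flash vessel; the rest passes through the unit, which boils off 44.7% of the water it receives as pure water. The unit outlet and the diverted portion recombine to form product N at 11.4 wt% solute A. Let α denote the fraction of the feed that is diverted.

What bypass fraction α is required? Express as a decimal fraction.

0.103

All 2970×0.089 = 264.33 kg/h of solute A reaches N, so N = 264.33/0.114 = 2318.7 kg/h and vapour = 651.32 kg/h.
The evaporator receives (1−α)·2970 of feed at 0.547 water and removes 0.447 of that water:
0.447×0.547×(1−α)×2970 = 651.32
(1−α) = 651.32/726.19 = 0.8969;  α = 0.1031.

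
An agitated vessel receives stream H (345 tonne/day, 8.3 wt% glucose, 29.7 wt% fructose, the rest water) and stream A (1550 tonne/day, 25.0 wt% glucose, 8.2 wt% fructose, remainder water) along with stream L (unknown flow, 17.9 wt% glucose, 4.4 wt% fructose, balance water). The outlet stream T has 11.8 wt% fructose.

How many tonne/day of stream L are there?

80.47 tonne/day

Let L be the unknown flow. Total out = 1895 + L.
fructose balance: 229.56 + 0.044·L = 0.118·(1895 + L)
(0.044 − 0.118)·L = 0.118×1895 − 229.56 = -5.955
L = -5.955 / -0.074 = 80.473 tonne/day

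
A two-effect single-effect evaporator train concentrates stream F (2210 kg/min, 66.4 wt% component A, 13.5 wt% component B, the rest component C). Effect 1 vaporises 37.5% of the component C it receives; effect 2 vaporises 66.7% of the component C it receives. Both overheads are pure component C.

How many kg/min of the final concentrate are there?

1858 kg/min

component C in feed = 2210×0.201 = 444.21 kg/min.
After stage 1: component C left = (1−0.375)×444.21 = 277.63; stream total = 2043.4 kg/min.
After stage 2: component C left = (1−0.667)×277.63 = 92.451; final concentrate = 1858.2 kg/min.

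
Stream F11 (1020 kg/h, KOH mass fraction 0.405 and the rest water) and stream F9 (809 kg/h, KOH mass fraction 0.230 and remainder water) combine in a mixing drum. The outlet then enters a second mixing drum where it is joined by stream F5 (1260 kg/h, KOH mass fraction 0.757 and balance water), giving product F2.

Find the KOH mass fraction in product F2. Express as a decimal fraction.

Overall, product flow = 3089 kg/h.
KOH in = 1020×0.405 + 809×0.230 + 1260×0.757 = 1553 kg/h.
KOH fraction in F2 = 0.503.

0.503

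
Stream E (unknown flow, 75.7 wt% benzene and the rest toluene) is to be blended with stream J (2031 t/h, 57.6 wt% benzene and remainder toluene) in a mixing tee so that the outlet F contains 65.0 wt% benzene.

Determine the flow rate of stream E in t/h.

1405 t/h

Let E be the unknown flow. Total out = 2031 + E.
benzene balance: 1169.9 + 0.757·E = 0.650·(2031 + E)
(0.757 − 0.650)·E = 0.650×2031 − 1169.9 = 150.29
E = 150.29 / 0.107 = 1404.6 t/h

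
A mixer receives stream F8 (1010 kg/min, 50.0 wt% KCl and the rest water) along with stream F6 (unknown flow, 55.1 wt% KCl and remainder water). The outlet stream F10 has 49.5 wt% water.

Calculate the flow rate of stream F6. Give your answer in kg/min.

109.8 kg/min

Let F6 be the unknown flow. Total out = 1010 + F6.
water balance: 505 + 0.449·F6 = 0.495·(1010 + F6)
(0.449 − 0.495)·F6 = 0.495×1010 − 505 = -5.05
F6 = -5.05 / -0.046 = 109.78 kg/min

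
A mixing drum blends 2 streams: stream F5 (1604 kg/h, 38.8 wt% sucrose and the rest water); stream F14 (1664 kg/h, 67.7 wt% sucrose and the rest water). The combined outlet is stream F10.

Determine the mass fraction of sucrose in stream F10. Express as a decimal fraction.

Total flow out = 1604 + 1664 = 3268 kg/h.
sucrose in = 1604×0.388 + 1664×0.677 = 1748.9 kg/h.
sucrose mass fraction in F10 = 1748.9/3268 = 0.535.

0.535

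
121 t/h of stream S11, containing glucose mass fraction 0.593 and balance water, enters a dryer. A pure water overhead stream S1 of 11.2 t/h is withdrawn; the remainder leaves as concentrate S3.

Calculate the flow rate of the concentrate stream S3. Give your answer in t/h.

109.8 t/h

Concentrate = 121 − 11.2 = 109.8 t/h.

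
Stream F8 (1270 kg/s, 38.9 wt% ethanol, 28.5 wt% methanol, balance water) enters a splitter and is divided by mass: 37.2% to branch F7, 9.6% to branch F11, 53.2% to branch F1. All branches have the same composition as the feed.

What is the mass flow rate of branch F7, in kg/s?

Branch F7 flow = 0.372×1270 = 472.44 kg/s.

472.4 kg/s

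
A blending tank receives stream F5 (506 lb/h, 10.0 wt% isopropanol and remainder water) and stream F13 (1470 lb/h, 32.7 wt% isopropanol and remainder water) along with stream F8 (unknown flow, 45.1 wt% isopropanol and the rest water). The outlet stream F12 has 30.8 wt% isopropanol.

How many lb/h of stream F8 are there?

Let F8 be the unknown flow. Total out = 1976 + F8.
isopropanol balance: 531.29 + 0.451·F8 = 0.308·(1976 + F8)
(0.451 − 0.308)·F8 = 0.308×1976 − 531.29 = 77.318
F8 = 77.318 / 0.143 = 540.69 lb/h

540.7 lb/h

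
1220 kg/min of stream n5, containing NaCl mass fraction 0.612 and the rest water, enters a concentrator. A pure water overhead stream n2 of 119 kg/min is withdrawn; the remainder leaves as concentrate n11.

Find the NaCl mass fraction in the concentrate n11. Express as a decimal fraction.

0.678

NaCl is not removed: 1220×0.612 = 746.64 kg/min of NaCl enters n11.
Concentrate = 1220 − 119 = 1101 kg/min.
Mass fraction = 746.64/1101 = 0.678.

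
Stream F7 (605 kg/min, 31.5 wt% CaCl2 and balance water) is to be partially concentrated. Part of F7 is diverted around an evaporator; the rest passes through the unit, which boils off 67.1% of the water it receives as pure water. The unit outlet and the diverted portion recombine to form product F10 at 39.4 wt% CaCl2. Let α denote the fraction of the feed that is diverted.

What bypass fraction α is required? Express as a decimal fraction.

All 605×0.315 = 190.57 kg/min of CaCl2 reaches F10, so F10 = 190.57/0.394 = 483.69 kg/min and vapour = 121.31 kg/min.
The evaporator receives (1−α)·605 of feed at 0.685 water and removes 0.671 of that water:
0.671×0.685×(1−α)×605 = 121.31
(1−α) = 121.31/278.08 = 0.4362;  α = 0.5638.

0.564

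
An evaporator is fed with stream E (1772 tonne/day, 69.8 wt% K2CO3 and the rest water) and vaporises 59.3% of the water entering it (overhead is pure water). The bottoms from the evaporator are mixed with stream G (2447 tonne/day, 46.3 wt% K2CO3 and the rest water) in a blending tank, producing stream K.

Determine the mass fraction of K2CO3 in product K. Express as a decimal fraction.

0.6074

Vapour removed = 0.593×0.302×1772 = 317.34 tonne/day; concentrate = 1454.7 tonne/day.
K2CO3 reaching the mixer = 1236.9 (from concentrate) + 2447×0.463 = 2369.8 tonne/day.
Product flow = 1454.7 + 2447 = 3901.7 tonne/day; K2CO3 fraction = 0.6074.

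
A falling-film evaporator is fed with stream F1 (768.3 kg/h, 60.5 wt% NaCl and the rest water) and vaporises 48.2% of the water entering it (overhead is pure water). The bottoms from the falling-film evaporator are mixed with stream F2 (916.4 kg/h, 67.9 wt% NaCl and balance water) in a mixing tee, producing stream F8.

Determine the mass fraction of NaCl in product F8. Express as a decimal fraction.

0.7066

Vapour removed = 0.482×0.395×768.3 = 146.28 kg/h; concentrate = 622.02 kg/h.
NaCl reaching the mixer = 464.82 (from concentrate) + 916.4×0.679 = 1087.1 kg/h.
Product flow = 622.02 + 916.4 = 1538.4 kg/h; NaCl fraction = 0.7066.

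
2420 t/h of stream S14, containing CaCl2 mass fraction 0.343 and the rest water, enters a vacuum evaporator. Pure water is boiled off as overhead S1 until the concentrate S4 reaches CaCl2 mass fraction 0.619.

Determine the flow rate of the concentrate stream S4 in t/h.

CaCl2 is conserved: 2420×0.343 = 830.06 t/h all reports to the concentrate.
Concentrate = 830.06/(target fraction) = 1341 t/h.

1341 t/h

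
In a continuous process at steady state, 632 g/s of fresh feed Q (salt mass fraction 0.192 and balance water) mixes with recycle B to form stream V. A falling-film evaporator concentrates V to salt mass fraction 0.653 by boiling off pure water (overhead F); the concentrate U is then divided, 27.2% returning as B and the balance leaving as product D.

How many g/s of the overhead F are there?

446.2 g/s

Overall salt balance (none leaves overhead): salt in fresh feed = salt in product, i.e. 632×0.192 = (1−0.272)·U·0.653.
U = 121.34/(0.653×0.728) = 255.25 g/s.
Recycle B = 0.272×255.25 = 69.429 g/s.
Combined feed V = 632 + 69.429 = 701.43 g/s.
Overhead F = V − U = 701.43 − 255.25 = 446.17 g/s.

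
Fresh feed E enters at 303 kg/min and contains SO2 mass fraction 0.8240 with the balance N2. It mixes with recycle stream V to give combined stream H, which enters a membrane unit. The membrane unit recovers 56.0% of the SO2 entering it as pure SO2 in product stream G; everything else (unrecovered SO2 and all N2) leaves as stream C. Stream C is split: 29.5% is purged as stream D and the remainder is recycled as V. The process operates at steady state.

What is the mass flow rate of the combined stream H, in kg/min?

542.7 kg/min

N2 enters only via E and leaves only via the purge: 303×0.176 = 0.295×(N2 in C), and the membrane unit passes all N2, so N2 in H = N2 in C = 180.77 kg/min.
SO2 in H: m_A = 303×0.824 + (1−0.295)·(1−0.560)·m_A, so m_A = 249.67/0.6898 = 361.95 kg/min.
H = 361.95 + 180.77 = 542.72 kg/min.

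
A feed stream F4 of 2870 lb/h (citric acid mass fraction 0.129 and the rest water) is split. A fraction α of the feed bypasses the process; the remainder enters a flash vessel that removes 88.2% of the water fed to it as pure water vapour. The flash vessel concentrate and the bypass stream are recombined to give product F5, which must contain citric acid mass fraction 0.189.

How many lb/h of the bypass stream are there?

All 2870×0.129 = 370.23 lb/h of citric acid reaches F5, so F5 = 370.23/0.189 = 1958.9 lb/h and vapour = 911.11 lb/h.
The evaporator receives (1−α)·2870 of feed at 0.871 water and removes 0.882 of that water:
0.882×0.871×(1−α)×2870 = 911.11
(1−α) = 911.11/2204.8 = 0.4132;  α = 0.5868.
Bypass flow = 0.5868×2870 = 1684 lb/h.

1684 lb/h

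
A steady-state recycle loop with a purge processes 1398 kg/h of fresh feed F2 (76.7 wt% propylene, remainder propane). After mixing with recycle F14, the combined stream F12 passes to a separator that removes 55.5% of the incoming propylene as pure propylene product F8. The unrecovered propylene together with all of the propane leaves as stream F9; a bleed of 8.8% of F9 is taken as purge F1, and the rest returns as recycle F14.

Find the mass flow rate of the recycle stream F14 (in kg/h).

propane enters only via F2 and leaves only via the purge: 1398×0.233 = 0.088×(propane in F9), and the separator passes all propane, so propane in F12 = propane in F9 = 3701.5 kg/h.
propylene in F12: m_A = 1398×0.767 + (1−0.088)·(1−0.555)·m_A, so m_A = 1072.3/0.5942 = 1804.7 kg/h.
F9 = (1−0.555)×1804.7 + 3701.5 = 4504.6 kg/h.
Recycle F14 = (1−0.088)×4504.6 = 4108.2 kg/h.

4108 kg/h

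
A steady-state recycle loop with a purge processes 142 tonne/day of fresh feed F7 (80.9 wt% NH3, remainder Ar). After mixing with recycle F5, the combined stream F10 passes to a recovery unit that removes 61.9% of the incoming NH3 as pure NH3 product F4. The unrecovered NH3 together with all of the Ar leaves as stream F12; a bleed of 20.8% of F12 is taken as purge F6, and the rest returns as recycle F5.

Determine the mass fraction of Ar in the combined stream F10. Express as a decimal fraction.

Ar enters only via F7 and leaves only via the purge: 142×0.191 = 0.208×(Ar in F12), and the recovery unit passes all Ar, so Ar in F10 = Ar in F12 = 130.39 tonne/day.
NH3 in F10: m_A = 142×0.809 + (1−0.208)·(1−0.619)·m_A, so m_A = 114.88/0.6982 = 164.52 tonne/day.
F10 = 164.52 + 130.39 = 294.92 tonne/day.
Ar fraction in F10 = 130.39/294.92 = 0.442.

0.442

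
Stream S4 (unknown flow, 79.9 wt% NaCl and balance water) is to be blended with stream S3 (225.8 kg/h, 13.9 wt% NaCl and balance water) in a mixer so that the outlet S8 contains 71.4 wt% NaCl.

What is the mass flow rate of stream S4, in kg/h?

Let S4 be the unknown flow. Total out = 225.8 + S4.
NaCl balance: 31.386 + 0.799·S4 = 0.714·(225.8 + S4)
(0.799 − 0.714)·S4 = 0.714×225.8 − 31.386 = 129.84
S4 = 129.84 / 0.085 = 1527.5 kg/h

1527 kg/h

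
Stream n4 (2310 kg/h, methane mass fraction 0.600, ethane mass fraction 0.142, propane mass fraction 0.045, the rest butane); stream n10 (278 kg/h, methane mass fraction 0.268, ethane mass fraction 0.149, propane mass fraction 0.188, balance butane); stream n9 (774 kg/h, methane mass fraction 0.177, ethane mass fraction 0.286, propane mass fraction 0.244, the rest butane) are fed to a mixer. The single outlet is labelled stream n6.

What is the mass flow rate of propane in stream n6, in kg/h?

345.1 kg/h

propane out = propane in = 2310×0.045 + 278×0.188 + 774×0.244 = 345.07 kg/h.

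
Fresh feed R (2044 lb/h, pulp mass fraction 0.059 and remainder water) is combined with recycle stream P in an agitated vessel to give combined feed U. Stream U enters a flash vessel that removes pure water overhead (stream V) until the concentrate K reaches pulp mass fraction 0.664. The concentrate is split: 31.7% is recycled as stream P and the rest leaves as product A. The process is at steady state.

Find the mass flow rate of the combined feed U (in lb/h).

2128 lb/h

Overall pulp balance (none leaves overhead): pulp in fresh feed = pulp in product, i.e. 2044×0.059 = (1−0.317)·K·0.664.
K = 120.6/(0.664×0.683) = 265.92 lb/h.
Recycle P = 0.317×265.92 = 84.295 lb/h.
Combined feed U = 2044 + 84.295 = 2128.3 lb/h.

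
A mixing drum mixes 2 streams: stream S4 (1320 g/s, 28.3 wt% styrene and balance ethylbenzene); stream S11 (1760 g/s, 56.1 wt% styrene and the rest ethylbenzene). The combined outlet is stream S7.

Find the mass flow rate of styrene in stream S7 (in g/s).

1361 g/s

styrene out = styrene in = 1320×0.283 + 1760×0.561 = 1360.9 g/s.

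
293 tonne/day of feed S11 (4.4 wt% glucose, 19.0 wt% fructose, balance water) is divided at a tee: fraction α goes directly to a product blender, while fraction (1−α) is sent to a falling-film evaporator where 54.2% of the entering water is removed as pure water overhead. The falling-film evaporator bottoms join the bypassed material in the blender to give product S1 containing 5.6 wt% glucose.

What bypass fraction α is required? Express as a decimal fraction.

0.484

All 293×0.044 = 12.892 tonne/day of glucose reaches S1, so S1 = 12.892/0.056 = 230.21 tonne/day and vapour = 62.786 tonne/day.
The evaporator receives (1−α)·293 of feed at 0.766 water and removes 0.542 of that water:
0.542×0.766×(1−α)×293 = 62.786
(1−α) = 62.786/121.65 = 0.5161;  α = 0.4839.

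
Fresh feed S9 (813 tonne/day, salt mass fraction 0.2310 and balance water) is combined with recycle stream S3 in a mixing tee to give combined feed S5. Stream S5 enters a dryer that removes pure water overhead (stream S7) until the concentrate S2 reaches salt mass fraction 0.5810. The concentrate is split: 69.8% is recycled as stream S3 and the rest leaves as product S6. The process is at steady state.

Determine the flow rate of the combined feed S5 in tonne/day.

1560 tonne/day

Overall salt balance (none leaves overhead): salt in fresh feed = salt in product, i.e. 813×0.231 = (1−0.698)·S2·0.581.
S2 = 187.8/(0.581×0.302) = 1070.3 tonne/day.
Recycle S3 = 0.698×1070.3 = 747.09 tonne/day.
Combined feed S5 = 813 + 747.09 = 1560.1 tonne/day.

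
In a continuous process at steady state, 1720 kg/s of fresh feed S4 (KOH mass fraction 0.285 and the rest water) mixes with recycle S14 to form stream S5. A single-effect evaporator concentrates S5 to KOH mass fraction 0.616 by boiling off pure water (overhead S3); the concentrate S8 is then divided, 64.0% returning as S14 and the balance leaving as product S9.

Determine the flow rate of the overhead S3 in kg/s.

Overall KOH balance (none leaves overhead): KOH in fresh feed = KOH in product, i.e. 1720×0.285 = (1−0.640)·S8·0.616.
S8 = 490.2/(0.616×0.360) = 2210.5 kg/s.
Recycle S14 = 0.640×2210.5 = 1414.7 kg/s.
Combined feed S5 = 1720 + 1414.7 = 3134.7 kg/s.
Overhead S3 = S5 − S8 = 3134.7 − 2210.5 = 924.22 kg/s.

924.2 kg/s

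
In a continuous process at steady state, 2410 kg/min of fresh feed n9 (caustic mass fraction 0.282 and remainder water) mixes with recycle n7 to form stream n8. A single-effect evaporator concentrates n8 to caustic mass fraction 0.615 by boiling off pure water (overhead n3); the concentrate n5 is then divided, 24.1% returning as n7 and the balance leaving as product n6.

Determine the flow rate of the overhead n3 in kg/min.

Overall caustic balance (none leaves overhead): caustic in fresh feed = caustic in product, i.e. 2410×0.282 = (1−0.241)·n5·0.615.
n5 = 679.62/(0.615×0.759) = 1456 kg/min.
Recycle n7 = 0.241×1456 = 350.89 kg/min.
Combined feed n8 = 2410 + 350.89 = 2760.9 kg/min.
Overhead n3 = n8 − n5 = 2760.9 − 1456 = 1304.9 kg/min.

1305 kg/min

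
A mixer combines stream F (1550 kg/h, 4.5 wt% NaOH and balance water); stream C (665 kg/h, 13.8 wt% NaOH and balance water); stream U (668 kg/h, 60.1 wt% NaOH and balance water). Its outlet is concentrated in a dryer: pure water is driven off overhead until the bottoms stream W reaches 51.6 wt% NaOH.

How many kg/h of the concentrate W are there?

1091 kg/h

NaOH entering = 1550×0.045 + 665×0.138 + 668×0.601 = 562.99 kg/h.
All NaOH reports to W, so W = 562.99/0.516 = 1091.1 kg/h.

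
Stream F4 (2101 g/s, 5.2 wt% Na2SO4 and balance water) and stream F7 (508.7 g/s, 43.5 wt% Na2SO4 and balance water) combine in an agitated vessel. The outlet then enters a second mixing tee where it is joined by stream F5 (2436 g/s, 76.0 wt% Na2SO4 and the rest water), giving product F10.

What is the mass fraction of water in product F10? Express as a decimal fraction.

Overall, product flow = 5045.7 g/s.
water in = 2101×0.948 + 508.7×0.565 + 2436×0.240 = 2863.8 g/s.
water fraction in F10 = 0.5676.

0.5676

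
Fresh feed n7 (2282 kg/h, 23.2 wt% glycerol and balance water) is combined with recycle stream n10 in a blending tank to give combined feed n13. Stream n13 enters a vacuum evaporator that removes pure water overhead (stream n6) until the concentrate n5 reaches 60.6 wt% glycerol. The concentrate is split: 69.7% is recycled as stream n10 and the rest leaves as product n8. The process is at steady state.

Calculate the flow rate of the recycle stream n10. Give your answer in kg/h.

2010 kg/h

Overall glycerol balance (none leaves overhead): glycerol in fresh feed = glycerol in product, i.e. 2282×0.232 = (1−0.697)·n5·0.606.
n5 = 529.42/(0.606×0.303) = 2883.3 kg/h.
Recycle n10 = 0.697×2883.3 = 2009.7 kg/h.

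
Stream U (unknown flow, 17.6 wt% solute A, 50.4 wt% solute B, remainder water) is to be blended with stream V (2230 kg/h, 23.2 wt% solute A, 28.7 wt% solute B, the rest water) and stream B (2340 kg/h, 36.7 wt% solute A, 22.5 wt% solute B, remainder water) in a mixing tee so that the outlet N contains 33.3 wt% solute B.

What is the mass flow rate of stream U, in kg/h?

2078 kg/h

Let U be the unknown flow. Total out = 4570 + U.
solute B balance: 1166.5 + 0.504·U = 0.333·(4570 + U)
(0.504 − 0.333)·U = 0.333×4570 − 1166.5 = 355.3
U = 355.3 / 0.171 = 2077.8 kg/h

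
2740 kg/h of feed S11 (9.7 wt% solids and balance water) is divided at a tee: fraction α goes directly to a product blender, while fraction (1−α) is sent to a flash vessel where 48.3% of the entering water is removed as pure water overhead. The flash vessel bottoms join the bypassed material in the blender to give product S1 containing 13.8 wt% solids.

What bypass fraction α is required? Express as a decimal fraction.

0.319

All 2740×0.097 = 265.78 kg/h of solids reaches S1, so S1 = 265.78/0.138 = 1925.9 kg/h and vapour = 814.06 kg/h.
The evaporator receives (1−α)·2740 of feed at 0.903 water and removes 0.483 of that water:
0.483×0.903×(1−α)×2740 = 814.06
(1−α) = 814.06/1195 = 0.6812;  α = 0.3188.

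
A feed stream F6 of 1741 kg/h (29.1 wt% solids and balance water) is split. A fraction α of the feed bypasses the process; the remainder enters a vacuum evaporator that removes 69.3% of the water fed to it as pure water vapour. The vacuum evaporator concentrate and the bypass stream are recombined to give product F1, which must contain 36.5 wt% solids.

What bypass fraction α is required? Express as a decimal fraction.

0.587

All 1741×0.291 = 506.63 kg/h of solids reaches F1, so F1 = 506.63/0.365 = 1388 kg/h and vapour = 352.97 kg/h.
The evaporator receives (1−α)·1741 of feed at 0.709 water and removes 0.693 of that water:
0.693×0.709×(1−α)×1741 = 352.97
(1−α) = 352.97/855.42 = 0.4126;  α = 0.5874.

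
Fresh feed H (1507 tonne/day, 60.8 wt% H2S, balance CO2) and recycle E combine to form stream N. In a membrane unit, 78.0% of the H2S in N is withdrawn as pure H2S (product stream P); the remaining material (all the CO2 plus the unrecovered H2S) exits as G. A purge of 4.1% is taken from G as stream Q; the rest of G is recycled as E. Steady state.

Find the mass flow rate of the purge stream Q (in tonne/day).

601.2 tonne/day

CO2 enters only via H and leaves only via the purge: 1507×0.392 = 0.041×(CO2 in G), and the membrane unit passes all CO2, so CO2 in N = CO2 in G = 14408 tonne/day.
H2S in N: m_A = 1507×0.608 + (1−0.041)·(1−0.780)·m_A, so m_A = 916.26/0.7890 = 1161.3 tonne/day.
G = (1−0.780)×1161.3 + 14408 = 14664 tonne/day.
Purge Q = 0.041×14664 = 601.22 tonne/day.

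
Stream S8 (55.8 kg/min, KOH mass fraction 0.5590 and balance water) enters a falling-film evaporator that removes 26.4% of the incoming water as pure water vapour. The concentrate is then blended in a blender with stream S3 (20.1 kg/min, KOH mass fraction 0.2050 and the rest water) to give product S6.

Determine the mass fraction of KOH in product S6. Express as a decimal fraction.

Vapour removed = 0.264×0.441×55.8 = 6.4965 kg/min; concentrate = 49.304 kg/min.
KOH reaching the mixer = 31.192 (from concentrate) + 20.1×0.205 = 35.313 kg/min.
Product flow = 49.304 + 20.1 = 69.404 kg/min; KOH fraction = 0.5088.

0.5088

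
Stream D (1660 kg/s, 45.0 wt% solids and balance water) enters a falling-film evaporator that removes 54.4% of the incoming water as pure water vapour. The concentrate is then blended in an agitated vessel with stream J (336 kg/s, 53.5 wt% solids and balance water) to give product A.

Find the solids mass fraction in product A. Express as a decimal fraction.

0.618

Vapour removed = 0.544×0.550×1660 = 496.67 kg/s; concentrate = 1163.3 kg/s.
solids reaching the mixer = 747 (from concentrate) + 336×0.535 = 926.76 kg/s.
Product flow = 1163.3 + 336 = 1499.3 kg/s; solids fraction = 0.618.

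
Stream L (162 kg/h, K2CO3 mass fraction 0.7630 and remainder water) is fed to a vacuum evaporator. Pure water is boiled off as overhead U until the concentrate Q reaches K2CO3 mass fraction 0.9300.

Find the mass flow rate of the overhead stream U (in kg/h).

29.09 kg/h

K2CO3 is conserved: 162×0.763 = 123.61 kg/h all reports to the concentrate.
Concentrate = 123.61/(target fraction) = 132.91 kg/h.
Overhead = 162 − 132.91 = 29.09 kg/h.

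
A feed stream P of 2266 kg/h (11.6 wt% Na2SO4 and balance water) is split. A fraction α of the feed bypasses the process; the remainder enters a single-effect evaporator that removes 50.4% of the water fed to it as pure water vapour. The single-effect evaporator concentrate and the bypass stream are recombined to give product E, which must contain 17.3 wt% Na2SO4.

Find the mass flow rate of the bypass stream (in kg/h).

590.3 kg/h

All 2266×0.116 = 262.86 kg/h of Na2SO4 reaches E, so E = 262.86/0.173 = 1519.4 kg/h and vapour = 746.6 kg/h.
The evaporator receives (1−α)·2266 of feed at 0.884 water and removes 0.504 of that water:
0.504×0.884×(1−α)×2266 = 746.6
(1−α) = 746.6/1009.6 = 0.7395;  α = 0.2605.
Bypass flow = 0.2605×2266 = 590.26 kg/h.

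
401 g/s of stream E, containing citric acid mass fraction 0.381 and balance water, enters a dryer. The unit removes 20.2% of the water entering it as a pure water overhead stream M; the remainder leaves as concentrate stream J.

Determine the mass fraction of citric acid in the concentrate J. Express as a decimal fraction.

citric acid is not removed: 401×0.381 = 152.78 g/s of citric acid enters J.
water entering = 401×0.619 = 248.22 g/s; overhead removed = 0.202×248.22 = 50.14 g/s.
Concentrate = 401 − 50.14 = 350.86 g/s.
Mass fraction = 152.78/350.86 = 0.435.

0.435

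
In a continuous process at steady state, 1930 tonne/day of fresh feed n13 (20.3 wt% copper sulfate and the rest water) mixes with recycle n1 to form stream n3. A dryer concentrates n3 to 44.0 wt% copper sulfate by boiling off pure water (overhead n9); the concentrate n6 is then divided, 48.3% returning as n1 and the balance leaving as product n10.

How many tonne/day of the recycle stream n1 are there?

831.9 tonne/day

Overall copper sulfate balance (none leaves overhead): copper sulfate in fresh feed = copper sulfate in product, i.e. 1930×0.203 = (1−0.483)·n6·0.440.
n6 = 391.79/(0.440×0.517) = 1722.3 tonne/day.
Recycle n1 = 0.483×1722.3 = 831.87 tonne/day.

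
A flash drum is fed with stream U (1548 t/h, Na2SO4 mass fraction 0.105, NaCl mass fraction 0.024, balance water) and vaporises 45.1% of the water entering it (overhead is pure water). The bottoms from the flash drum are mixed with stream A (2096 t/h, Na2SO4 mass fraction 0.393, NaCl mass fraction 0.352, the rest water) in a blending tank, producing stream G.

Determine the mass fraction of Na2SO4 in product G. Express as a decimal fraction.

0.325

Vapour removed = 0.451×0.871×1548 = 608.09 t/h; concentrate = 939.91 t/h.
Na2SO4 reaching the mixer = 162.54 (from concentrate) + 2096×0.393 = 986.27 t/h.
Product flow = 939.91 + 2096 = 3035.9 t/h; Na2SO4 fraction = 0.325.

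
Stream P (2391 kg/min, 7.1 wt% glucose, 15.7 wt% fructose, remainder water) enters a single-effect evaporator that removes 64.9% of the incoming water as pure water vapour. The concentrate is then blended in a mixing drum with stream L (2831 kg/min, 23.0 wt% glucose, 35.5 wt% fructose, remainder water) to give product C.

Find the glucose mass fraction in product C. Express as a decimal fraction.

0.2040

Vapour removed = 0.649×0.772×2391 = 1198 kg/min; concentrate = 1193 kg/min.
glucose reaching the mixer = 169.76 (from concentrate) + 2831×0.230 = 820.89 kg/min.
Product flow = 1193 + 2831 = 4024 kg/min; glucose fraction = 0.2040.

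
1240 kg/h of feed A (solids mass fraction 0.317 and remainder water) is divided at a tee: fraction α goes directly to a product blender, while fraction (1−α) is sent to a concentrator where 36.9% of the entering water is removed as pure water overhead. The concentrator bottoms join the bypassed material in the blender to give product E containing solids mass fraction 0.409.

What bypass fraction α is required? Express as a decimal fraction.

All 1240×0.317 = 393.08 kg/h of solids reaches E, so E = 393.08/0.409 = 961.08 kg/h and vapour = 278.92 kg/h.
The evaporator receives (1−α)·1240 of feed at 0.683 water and removes 0.369 of that water:
0.369×0.683×(1−α)×1240 = 278.92
(1−α) = 278.92/312.51 = 0.8925;  α = 0.1075.

0.107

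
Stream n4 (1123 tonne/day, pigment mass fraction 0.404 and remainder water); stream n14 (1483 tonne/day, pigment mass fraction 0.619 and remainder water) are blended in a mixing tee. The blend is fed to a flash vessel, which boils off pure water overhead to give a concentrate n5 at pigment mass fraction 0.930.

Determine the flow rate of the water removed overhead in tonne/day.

pigment entering = 1123×0.404 + 1483×0.619 = 1371.7 tonne/day.
All pigment reports to n5, so n5 = 1371.7/0.930 = 1474.9 tonne/day.
Total feed = 2606 tonne/day; overhead = 2606 − 1474.9 = 1131.1 tonne/day.

1131 tonne/day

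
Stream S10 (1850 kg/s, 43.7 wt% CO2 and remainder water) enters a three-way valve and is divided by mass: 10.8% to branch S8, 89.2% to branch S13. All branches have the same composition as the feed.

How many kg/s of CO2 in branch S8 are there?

87.31 kg/s

Branch S8 total = 0.108×1850 = 199.8 kg/s.
CO2 in S8 = 0.437×199.8 = 87.313 kg/s.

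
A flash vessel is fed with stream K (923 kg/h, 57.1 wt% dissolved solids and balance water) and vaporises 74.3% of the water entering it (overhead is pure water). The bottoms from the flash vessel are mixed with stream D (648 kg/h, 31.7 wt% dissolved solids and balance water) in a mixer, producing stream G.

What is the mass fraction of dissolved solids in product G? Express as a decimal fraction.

0.5737

Vapour removed = 0.743×0.429×923 = 294.2 kg/h; concentrate = 628.8 kg/h.
dissolved solids reaching the mixer = 527.03 (from concentrate) + 648×0.317 = 732.45 kg/h.
Product flow = 628.8 + 648 = 1276.8 kg/h; dissolved solids fraction = 0.5737.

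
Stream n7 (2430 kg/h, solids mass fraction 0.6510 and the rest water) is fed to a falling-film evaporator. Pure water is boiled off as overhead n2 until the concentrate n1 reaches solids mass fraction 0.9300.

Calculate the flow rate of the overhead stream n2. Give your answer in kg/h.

solids is conserved: 2430×0.651 = 1581.9 kg/h all reports to the concentrate.
Concentrate = 1581.9/(target fraction) = 1701 kg/h.
Overhead = 2430 − 1701 = 729 kg/h.

729 kg/h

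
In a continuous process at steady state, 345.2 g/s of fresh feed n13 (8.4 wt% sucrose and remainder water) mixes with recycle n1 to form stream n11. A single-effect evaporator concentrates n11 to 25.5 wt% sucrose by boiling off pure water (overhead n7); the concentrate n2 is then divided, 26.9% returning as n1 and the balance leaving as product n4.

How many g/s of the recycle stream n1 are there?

41.85 g/s

Overall sucrose balance (none leaves overhead): sucrose in fresh feed = sucrose in product, i.e. 345.2×0.084 = (1−0.269)·n2·0.255.
n2 = 28.997/(0.255×0.731) = 155.56 g/s.
Recycle n1 = 0.269×155.56 = 41.845 g/s.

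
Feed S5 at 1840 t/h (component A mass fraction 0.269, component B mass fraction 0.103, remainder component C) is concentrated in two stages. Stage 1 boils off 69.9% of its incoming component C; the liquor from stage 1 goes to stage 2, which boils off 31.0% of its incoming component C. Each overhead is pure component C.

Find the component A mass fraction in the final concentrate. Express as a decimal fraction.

0.535

component C in feed = 1840×0.628 = 1155.5 t/h.
After stage 1: component C left = (1−0.699)×1155.5 = 347.81; stream total = 1032.3 t/h.
After stage 2: component C left = (1−0.310)×347.81 = 239.99; final concentrate = 924.47 t/h.
component A fraction = 494.96/924.47 = 0.535.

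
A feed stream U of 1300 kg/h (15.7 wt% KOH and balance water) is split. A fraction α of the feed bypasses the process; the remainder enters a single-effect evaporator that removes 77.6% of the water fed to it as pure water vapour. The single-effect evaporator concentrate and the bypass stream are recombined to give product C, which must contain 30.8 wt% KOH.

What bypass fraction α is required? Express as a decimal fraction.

0.251

All 1300×0.157 = 204.1 kg/h of KOH reaches C, so C = 204.1/0.308 = 662.66 kg/h and vapour = 637.34 kg/h.
The evaporator receives (1−α)·1300 of feed at 0.843 water and removes 0.776 of that water:
0.776×0.843×(1−α)×1300 = 637.34
(1−α) = 637.34/850.42 = 0.7494;  α = 0.2506.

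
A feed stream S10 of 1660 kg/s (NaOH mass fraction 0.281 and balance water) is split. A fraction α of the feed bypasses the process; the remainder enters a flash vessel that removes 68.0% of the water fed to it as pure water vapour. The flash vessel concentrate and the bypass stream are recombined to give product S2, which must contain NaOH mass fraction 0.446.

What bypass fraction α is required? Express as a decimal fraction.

All 1660×0.281 = 466.46 kg/s of NaOH reaches S2, so S2 = 466.46/0.446 = 1045.9 kg/s and vapour = 614.13 kg/s.
The evaporator receives (1−α)·1660 of feed at 0.719 water and removes 0.680 of that water:
0.680×0.719×(1−α)×1660 = 614.13
(1−α) = 614.13/811.61 = 0.7567;  α = 0.2433.

0.243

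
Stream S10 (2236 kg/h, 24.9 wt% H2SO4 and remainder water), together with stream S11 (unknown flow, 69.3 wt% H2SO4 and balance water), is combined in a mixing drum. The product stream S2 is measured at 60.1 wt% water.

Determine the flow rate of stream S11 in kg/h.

1141 kg/h

Let S11 be the unknown flow. Total out = 2236 + S11.
water balance: 1679.2 + 0.307·S11 = 0.601·(2236 + S11)
(0.307 − 0.601)·S11 = 0.601×2236 − 1679.2 = -335.4
S11 = -335.4 / -0.294 = 1140.8 kg/h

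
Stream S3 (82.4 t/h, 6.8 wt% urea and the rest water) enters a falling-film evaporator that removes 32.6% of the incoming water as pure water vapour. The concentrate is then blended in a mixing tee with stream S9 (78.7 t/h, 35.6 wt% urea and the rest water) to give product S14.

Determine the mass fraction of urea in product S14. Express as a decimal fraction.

Vapour removed = 0.326×0.932×82.4 = 25.036 t/h; concentrate = 57.364 t/h.
urea reaching the mixer = 5.6032 (from concentrate) + 78.7×0.356 = 33.62 t/h.
Product flow = 57.364 + 78.7 = 136.06 t/h; urea fraction = 0.247.

0.247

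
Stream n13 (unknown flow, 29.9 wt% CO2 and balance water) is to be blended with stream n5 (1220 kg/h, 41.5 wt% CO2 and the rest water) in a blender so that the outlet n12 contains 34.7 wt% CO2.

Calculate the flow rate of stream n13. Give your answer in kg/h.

1728 kg/h

Let n13 be the unknown flow. Total out = 1220 + n13.
CO2 balance: 506.3 + 0.299·n13 = 0.347·(1220 + n13)
(0.299 − 0.347)·n13 = 0.347×1220 − 506.3 = -82.96
n13 = -82.96 / -0.048 = 1728.3 kg/h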